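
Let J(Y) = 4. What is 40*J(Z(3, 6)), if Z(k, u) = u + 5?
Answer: 160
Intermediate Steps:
Z(k, u) = 5 + u
40*J(Z(3, 6)) = 40*4 = 160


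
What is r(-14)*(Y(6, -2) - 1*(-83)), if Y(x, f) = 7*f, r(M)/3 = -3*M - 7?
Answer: 7245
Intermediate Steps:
r(M) = -21 - 9*M (r(M) = 3*(-3*M - 7) = 3*(-7 - 3*M) = -21 - 9*M)
r(-14)*(Y(6, -2) - 1*(-83)) = (-21 - 9*(-14))*(7*(-2) - 1*(-83)) = (-21 + 126)*(-14 + 83) = 105*69 = 7245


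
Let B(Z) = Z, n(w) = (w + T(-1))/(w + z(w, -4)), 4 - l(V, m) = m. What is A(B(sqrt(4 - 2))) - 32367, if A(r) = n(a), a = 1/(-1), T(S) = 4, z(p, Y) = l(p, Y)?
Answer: -226566/7 ≈ -32367.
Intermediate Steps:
l(V, m) = 4 - m
z(p, Y) = 4 - Y
a = -1
n(w) = (4 + w)/(8 + w) (n(w) = (w + 4)/(w + (4 - 1*(-4))) = (4 + w)/(w + (4 + 4)) = (4 + w)/(w + 8) = (4 + w)/(8 + w))
A(r) = 3/7 (A(r) = (4 - 1)/(8 - 1) = 3/7)
A(B(sqrt(4 - 2))) - 32367 = 3/7 - 32367 = -226566/7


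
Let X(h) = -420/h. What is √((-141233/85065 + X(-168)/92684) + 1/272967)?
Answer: I*√854410147716043845674464697970/717372240050940 ≈ 1.2885*I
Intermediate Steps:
√((-141233/85065 + X(-168)/92684) + 1/272967) = √((-141233/85065 - 420/(-168)/92684) + 1/272967) = √((-141233*1/85065 - 420*(-1/168)*(1/92684)) + 1/272967) = √((-141233/85065 + (5/2)*(1/92684)) + 1/272967) = √((-141233/85065 + 5/185368) + 1/272967) = √(-26179653419/15768328920 + 1/272967) = √(-2382055228831751/1434744480101880) = I*√854410147716043845674464697970/717372240050940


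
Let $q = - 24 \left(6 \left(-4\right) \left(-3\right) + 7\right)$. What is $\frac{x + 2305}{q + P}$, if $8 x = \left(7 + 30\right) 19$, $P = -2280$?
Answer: $- \frac{2127}{3712} \approx -0.57301$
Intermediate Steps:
$x = \frac{703}{8}$ ($x = \frac{\left(7 + 30\right) 19}{8} = \frac{37 \cdot 19}{8} = \frac{1}{8} \cdot 703 = \frac{703}{8} \approx 87.875$)
$q = -1896$ ($q = - 24 \left(\left(-24\right) \left(-3\right) + 7\right) = - 24 \left(72 + 7\right) = \left(-24\right) 79 = -1896$)
$\frac{x + 2305}{q + P} = \frac{\frac{703}{8} + 2305}{-1896 - 2280} = \frac{19143}{8 \left(-4176\right)} = \frac{19143}{8} \left(- \frac{1}{4176}\right) = - \frac{2127}{3712}$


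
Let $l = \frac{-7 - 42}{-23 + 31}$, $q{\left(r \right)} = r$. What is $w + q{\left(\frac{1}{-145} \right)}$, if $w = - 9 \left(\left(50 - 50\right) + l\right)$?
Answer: $\frac{63937}{1160} \approx 55.118$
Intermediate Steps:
$l = - \frac{49}{8} \approx -6.125$
$w = \frac{441}{8}$ ($w = - 9 \left(\left(50 - 50\right) - \frac{49}{8}\right) = - 9 \left(0 - \frac{49}{8}\right) = \left(-9\right) \left(- \frac{49}{8}\right) = \frac{441}{8} \approx 55.125$)
$w + q{\left(\frac{1}{-145} \right)} = \frac{441}{8} + \frac{1}{-145} = \frac{441}{8} - \frac{1}{145} = \frac{63937}{1160}$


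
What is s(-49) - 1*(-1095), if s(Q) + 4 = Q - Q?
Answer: 1091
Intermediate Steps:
s(Q) = -4 (s(Q) = -4 + (Q - Q) = -4 + 0 = -4)
s(-49) - 1*(-1095) = -4 - 1*(-1095) = -4 + 1095 = 1091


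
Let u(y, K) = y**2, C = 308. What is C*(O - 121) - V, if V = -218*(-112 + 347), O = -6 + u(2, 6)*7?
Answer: 20738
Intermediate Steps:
O = 22 (O = -6 + 2**2*7 = -6 + 4*7 = -6 + 28 = 22)
V = -51230 (V = -218*235 = -51230)
C*(O - 121) - V = 308*(22 - 121) - 1*(-51230) = 308*(-99) + 51230 = -30492 + 51230 = 20738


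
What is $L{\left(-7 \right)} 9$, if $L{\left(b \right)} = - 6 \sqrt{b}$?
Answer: $- 54 i \sqrt{7} \approx - 142.87 i$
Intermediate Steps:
$L{\left(-7 \right)} 9 = - 6 \sqrt{-7} \cdot 9 = - 6 i \sqrt{7} \cdot 9 = - 54 i \sqrt{7}$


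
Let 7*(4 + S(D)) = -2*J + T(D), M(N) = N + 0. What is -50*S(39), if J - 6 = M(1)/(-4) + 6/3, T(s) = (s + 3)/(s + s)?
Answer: 27925/91 ≈ 306.87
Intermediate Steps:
M(N) = N
T(s) = (3 + s)/(2*s) (T(s) = (3 + s)/((2*s)) = (3 + s)*(1/(2*s)) = (3 + s)/(2*s))
J = 31/4 (J = 6 + (1/(-4) + 6/3) = 6 + (1*(-¼) + 6*(⅓)) = 6 + (-¼ + 2) = 6 + 7/4 = 31/4 ≈ 7.7500)
S(D) = -87/14 + (3 + D)/(14*D) (S(D) = -4 + (-2*31/4 + (3 + D)/(2*D))/7 = -4 + (-31/2 + (3 + D)/(2*D))/7 = -4 + (-31/14 + (3 + D)/(14*D)) = -87/14 + (3 + D)/(14*D))
-50*S(39) = -25*(3 - 86*39)/(7*39) = -25*(3 - 3354)/(7*39) = -25*(-3351)/(7*39) = -50*(-1117/182) = 27925/91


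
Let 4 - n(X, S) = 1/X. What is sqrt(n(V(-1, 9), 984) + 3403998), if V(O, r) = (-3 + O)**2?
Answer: 3*sqrt(6051559)/4 ≈ 1845.0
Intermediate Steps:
n(X, S) = 4 - 1/X
sqrt(n(V(-1, 9), 984) + 3403998) = sqrt((4 - 1/((-3 - 1)**2)) + 3403998) = sqrt((4 - 1/((-4)**2)) + 3403998) = sqrt((4 - 1/16) + 3403998) = sqrt(63/16 + 3403998) = sqrt(54464031/16) = 3*sqrt(6051559)/4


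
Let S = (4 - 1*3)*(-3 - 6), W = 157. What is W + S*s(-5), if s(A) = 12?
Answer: 49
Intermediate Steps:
S = -9 (S = (4 - 3)*(-9) = 1*(-9) = -9)
W + S*s(-5) = 157 - 9*12 = 157 - 108 = 49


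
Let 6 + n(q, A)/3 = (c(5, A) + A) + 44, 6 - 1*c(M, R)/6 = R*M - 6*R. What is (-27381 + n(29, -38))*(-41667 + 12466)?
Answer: 816372357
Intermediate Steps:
c(M, R) = 36 + 36*R - 6*M*R (c(M, R) = 36 - 6*(R*M - 6*R) = 36 - 6*(M*R - 6*R) = 36 - 6*(-6*R + M*R) = 36 + (36*R - 6*M*R) = 36 + 36*R - 6*M*R)
n(q, A) = 222 + 21*A (n(q, A) = -18 + 3*(((36 + 36*A - 6*5*A) + A) + 44) = -18 + 3*(((36 + 36*A - 30*A) + A) + 44) = -18 + 3*(((36 + 6*A) + A) + 44) = -18 + 3*((36 + 7*A) + 44) = -18 + 3*(80 + 7*A) = -18 + (240 + 21*A) = 222 + 21*A)
(-27381 + n(29, -38))*(-41667 + 12466) = (-27381 + (222 + 21*(-38)))*(-41667 + 12466) = (-27381 + (222 - 798))*(-29201) = (-27381 - 576)*(-29201) = -27957*(-29201) = 816372357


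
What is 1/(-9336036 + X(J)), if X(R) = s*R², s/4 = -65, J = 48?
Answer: -1/9935076 ≈ -1.0065e-7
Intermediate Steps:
s = -260 (s = 4*(-65) = -260)
X(R) = -260*R²
1/(-9336036 + X(J)) = 1/(-9336036 - 260*48²) = 1/(-9336036 - 260*2304) = 1/(-9336036 - 599040) = 1/(-9935076) = -1/9935076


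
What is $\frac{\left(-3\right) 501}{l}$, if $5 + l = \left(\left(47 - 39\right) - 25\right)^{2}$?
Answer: $- \frac{1503}{284} \approx -5.2923$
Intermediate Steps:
$l = 284$ ($l = -5 + \left(\left(47 - 39\right) - 25\right)^{2} = -5 + \left(8 - 25\right)^{2} = -5 + \left(-17\right)^{2} = -5 + 289 = 284$)
$\frac{\left(-3\right) 501}{l} = \frac{\left(-3\right) 501}{284} = \left(-1503\right) \frac{1}{284} = - \frac{1503}{284}$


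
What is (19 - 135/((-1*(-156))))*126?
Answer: 59409/26 ≈ 2285.0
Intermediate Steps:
(19 - 135/((-1*(-156))))*126 = (19 - 135/156)*126 = (19 - 135*1/156)*126 = (19 - 45/52)*126 = (943/52)*126 = 59409/26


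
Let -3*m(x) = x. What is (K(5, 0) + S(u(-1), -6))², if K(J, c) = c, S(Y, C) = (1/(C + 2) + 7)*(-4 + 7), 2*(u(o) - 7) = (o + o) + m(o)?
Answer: 6561/16 ≈ 410.06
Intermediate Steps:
m(x) = -x/3
u(o) = 7 + 5*o/6 (u(o) = 7 + ((o + o) - o/3)/2 = 7 + (2*o - o/3)/2 = 7 + (5*o/3)/2 = 7 + 5*o/6)
S(Y, C) = 21 + 3/(2 + C) (S(Y, C) = (1/(2 + C) + 7)*3 = (7 + 1/(2 + C))*3 = 21 + 3/(2 + C))
(K(5, 0) + S(u(-1), -6))² = (0 + 3*(15 + 7*(-6))/(2 - 6))² = (0 + 3*(15 - 42)/(-4))² = (0 + 3*(-¼)*(-27))² = (0 + 81/4)² = (81/4)² = 6561/16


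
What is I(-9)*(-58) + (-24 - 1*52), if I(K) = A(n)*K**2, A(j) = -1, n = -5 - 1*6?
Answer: 4622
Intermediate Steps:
n = -11 (n = -5 - 6 = -11)
I(K) = -K**2
I(-9)*(-58) + (-24 - 1*52) = -1*(-9)**2*(-58) + (-24 - 1*52) = -1*81*(-58) + (-24 - 52) = -81*(-58) - 76 = 4698 - 76 = 4622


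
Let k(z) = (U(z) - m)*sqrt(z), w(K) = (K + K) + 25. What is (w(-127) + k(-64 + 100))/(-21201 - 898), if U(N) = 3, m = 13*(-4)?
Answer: -101/22099 ≈ -0.0045703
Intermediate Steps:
m = -52
w(K) = 25 + 2*K (w(K) = 2*K + 25 = 25 + 2*K)
k(z) = 55*sqrt(z) (k(z) = (3 - 1*(-52))*sqrt(z) = (3 + 52)*sqrt(z) = 55*sqrt(z))
(w(-127) + k(-64 + 100))/(-21201 - 898) = ((25 + 2*(-127)) + 55*sqrt(-64 + 100))/(-21201 - 898) = ((25 - 254) + 55*sqrt(36))/(-22099) = (-229 + 55*6)*(-1/22099) = (-229 + 330)*(-1/22099) = 101*(-1/22099) = -101/22099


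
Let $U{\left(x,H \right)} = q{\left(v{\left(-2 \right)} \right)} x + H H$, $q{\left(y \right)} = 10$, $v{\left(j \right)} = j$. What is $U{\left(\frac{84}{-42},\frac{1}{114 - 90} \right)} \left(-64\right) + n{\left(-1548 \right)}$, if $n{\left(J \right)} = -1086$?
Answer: $\frac{1745}{9} \approx 193.89$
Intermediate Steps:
$U{\left(x,H \right)} = H^{2} + 10 x$ ($U{\left(x,H \right)} = 10 x + H H = 10 x + H^{2} = H^{2} + 10 x$)
$U{\left(\frac{84}{-42},\frac{1}{114 - 90} \right)} \left(-64\right) + n{\left(-1548 \right)} = \left(\left(\frac{1}{114 - 90}\right)^{2} + 10 \frac{84}{-42}\right) \left(-64\right) - 1086 = \left(\left(\frac{1}{24}\right)^{2} + 10 \cdot 84 \left(- \frac{1}{42}\right)\right) \left(-64\right) - 1086 = \left(\left(\frac{1}{24}\right)^{2} + 10 \left(-2\right)\right) \left(-64\right) - 1086 = \left(\frac{1}{576} - 20\right) \left(-64\right) - 1086 = \left(- \frac{11519}{576}\right) \left(-64\right) - 1086 = \frac{11519}{9} - 1086 = \frac{1745}{9}$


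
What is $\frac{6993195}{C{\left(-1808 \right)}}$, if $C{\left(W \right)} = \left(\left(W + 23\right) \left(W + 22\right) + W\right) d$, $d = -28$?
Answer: $- \frac{6993195}{89213656} \approx -0.078387$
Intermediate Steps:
$C{\left(W \right)} = - 28 W - 28 \left(22 + W\right) \left(23 + W\right)$ ($C{\left(W \right)} = \left(\left(W + 23\right) \left(W + 22\right) + W\right) \left(-28\right) = \left(\left(23 + W\right) \left(22 + W\right) + W\right) \left(-28\right) = \left(\left(22 + W\right) \left(23 + W\right) + W\right) \left(-28\right) = \left(W + \left(22 + W\right) \left(23 + W\right)\right) \left(-28\right) = - 28 W - 28 \left(22 + W\right) \left(23 + W\right)$)
$\frac{6993195}{C{\left(-1808 \right)}} = \frac{6993195}{-14168 - -2328704 - 28 \left(-1808\right)^{2}} = \frac{6993195}{-14168 + 2328704 - 91528192} = \frac{6993195}{-89213656} = 6993195 \left(- \frac{1}{89213656}\right) = - \frac{6993195}{89213656}$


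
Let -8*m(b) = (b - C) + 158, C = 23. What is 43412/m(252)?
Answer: -347296/387 ≈ -897.41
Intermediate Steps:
m(b) = -135/8 - b/8 (m(b) = -((b - 1*23) + 158)/8 = -((b - 23) + 158)/8 = -((-23 + b) + 158)/8 = -(135 + b)/8 = -135/8 - b/8)
43412/m(252) = 43412/(-135/8 - 1/8*252) = 43412/(-135/8 - 63/2) = 43412/(-387/8) = 43412*(-8/387) = -347296/387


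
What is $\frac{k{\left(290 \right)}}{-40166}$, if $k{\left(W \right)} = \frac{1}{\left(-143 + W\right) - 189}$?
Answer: $\frac{1}{1686972} \approx 5.9278 \cdot 10^{-7}$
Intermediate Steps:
$k{\left(W \right)} = \frac{1}{-332 + W}$
$\frac{k{\left(290 \right)}}{-40166} = \frac{1}{\left(-332 + 290\right) \left(-40166\right)} = \frac{1}{-42} \left(- \frac{1}{40166}\right) = \left(- \frac{1}{42}\right) \left(- \frac{1}{40166}\right) = \frac{1}{1686972}$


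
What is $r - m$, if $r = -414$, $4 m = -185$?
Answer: $- \frac{1471}{4} \approx -367.75$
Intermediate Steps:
$m = - \frac{185}{4}$ ($m = \frac{1}{4} \left(-185\right) = - \frac{185}{4} \approx -46.25$)
$r - m = -414 - - \frac{185}{4} = -414 + \frac{185}{4} = - \frac{1471}{4}$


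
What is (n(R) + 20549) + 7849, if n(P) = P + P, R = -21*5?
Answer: 28188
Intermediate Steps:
R = -105
n(P) = 2*P
(n(R) + 20549) + 7849 = (2*(-105) + 20549) + 7849 = (-210 + 20549) + 7849 = 20339 + 7849 = 28188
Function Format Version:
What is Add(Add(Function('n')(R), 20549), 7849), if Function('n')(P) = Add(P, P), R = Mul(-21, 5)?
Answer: 28188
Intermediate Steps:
R = -105
Function('n')(P) = Mul(2, P)
Add(Add(Function('n')(R), 20549), 7849) = Add(Add(Mul(2, -105), 20549), 7849) = Add(Add(-210, 20549), 7849) = Add(20339, 7849) = 28188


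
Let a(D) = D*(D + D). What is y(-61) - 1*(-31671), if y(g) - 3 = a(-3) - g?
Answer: 31753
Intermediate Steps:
a(D) = 2*D² (a(D) = D*(2*D) = 2*D²)
y(g) = 21 - g (y(g) = 3 + (2*(-3)² - g) = 3 + (2*9 - g) = 3 + (18 - g) = 21 - g)
y(-61) - 1*(-31671) = (21 - 1*(-61)) - 1*(-31671) = (21 + 61) + 31671 = 82 + 31671 = 31753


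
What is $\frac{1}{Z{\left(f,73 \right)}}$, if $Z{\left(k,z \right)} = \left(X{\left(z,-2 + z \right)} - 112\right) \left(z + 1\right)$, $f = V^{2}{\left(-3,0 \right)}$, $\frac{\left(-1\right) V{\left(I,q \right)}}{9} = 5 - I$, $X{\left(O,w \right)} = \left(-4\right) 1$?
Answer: $- \frac{1}{8584} \approx -0.0001165$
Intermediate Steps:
$X{\left(O,w \right)} = -4$
$V{\left(I,q \right)} = -45 + 9 I$ ($V{\left(I,q \right)} = - 9 \left(5 - I\right) = -45 + 9 I$)
$f = 5184$ ($f = \left(-45 + 9 \left(-3\right)\right)^{2} = \left(-45 - 27\right)^{2} = \left(-72\right)^{2} = 5184$)
$Z{\left(k,z \right)} = -116 - 116 z$ ($Z{\left(k,z \right)} = \left(-4 - 112\right) \left(z + 1\right) = - 116 \left(1 + z\right) = -116 - 116 z$)
$\frac{1}{Z{\left(f,73 \right)}} = \frac{1}{-116 - 8468} = \frac{1}{-8584} = - \frac{1}{8584}$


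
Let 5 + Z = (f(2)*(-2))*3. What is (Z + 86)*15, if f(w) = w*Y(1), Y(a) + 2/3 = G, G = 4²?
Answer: -1545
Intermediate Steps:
G = 16
Y(a) = 46/3 (Y(a) = -⅔ + 16 = 46/3)
f(w) = 46*w/3 (f(w) = w*(46/3) = 46*w/3)
Z = -189 (Z = -5 + (((46/3)*2)*(-2))*3 = -5 + ((92/3)*(-2))*3 = -5 - 184/3*3 = -5 - 184 = -189)
(Z + 86)*15 = (-189 + 86)*15 = -103*15 = -1545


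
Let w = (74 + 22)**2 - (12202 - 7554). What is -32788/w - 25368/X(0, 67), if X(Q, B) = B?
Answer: -29519455/76514 ≈ -385.80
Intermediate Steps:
w = 4568 (w = 96**2 - 1*4648 = 9216 - 4648 = 4568)
-32788/w - 25368/X(0, 67) = -32788/4568 - 25368/67 = -32788*1/4568 - 25368*1/67 = -8197/1142 - 25368/67 = -29519455/76514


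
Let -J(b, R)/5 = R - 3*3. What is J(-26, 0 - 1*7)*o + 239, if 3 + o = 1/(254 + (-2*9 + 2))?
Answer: -79/119 ≈ -0.66387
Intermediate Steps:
J(b, R) = 45 - 5*R (J(b, R) = -5*(R - 3*3) = -5*(R - 9) = -5*(-9 + R) = 45 - 5*R)
o = -713/238 (o = -3 + 1/(254 + (-2*9 + 2)) = -3 + 1/(254 + (-18 + 2)) = -3 + 1/(254 - 16) = -3 + 1/238 = -713/238 ≈ -2.9958)
J(-26, 0 - 1*7)*o + 239 = (45 - 5*(0 - 1*7))*(-713/238) + 239 = (45 - 5*(0 - 7))*(-713/238) + 239 = (45 - 5*(-7))*(-713/238) + 239 = (45 + 35)*(-713/238) + 239 = 80*(-713/238) + 239 = -28520/119 + 239 = -79/119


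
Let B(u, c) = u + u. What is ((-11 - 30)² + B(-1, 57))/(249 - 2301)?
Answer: -1679/2052 ≈ -0.81823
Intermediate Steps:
B(u, c) = 2*u
((-11 - 30)² + B(-1, 57))/(249 - 2301) = ((-11 - 30)² + 2*(-1))/(249 - 2301) = ((-41)² - 2)/(-2052) = (1681 - 2)*(-1/2052) = 1679*(-1/2052) = -1679/2052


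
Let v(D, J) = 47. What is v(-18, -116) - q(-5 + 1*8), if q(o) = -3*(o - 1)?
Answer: 53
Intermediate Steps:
q(o) = 3 - 3*o (q(o) = -3*(-1 + o) = 3 - 3*o)
v(-18, -116) - q(-5 + 1*8) = 47 - (3 - 3*(-5 + 1*8)) = 47 - (3 - 3*(-5 + 8)) = 47 - (3 - 3*3) = 47 - (3 - 9) = 47 - 1*(-6) = 47 + 6 = 53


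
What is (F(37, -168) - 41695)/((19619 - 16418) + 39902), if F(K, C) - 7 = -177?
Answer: -41865/43103 ≈ -0.97128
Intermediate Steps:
F(K, C) = -170 (F(K, C) = 7 - 177 = -170)
(F(37, -168) - 41695)/((19619 - 16418) + 39902) = (-170 - 41695)/((19619 - 16418) + 39902) = -41865/(3201 + 39902) = -41865/43103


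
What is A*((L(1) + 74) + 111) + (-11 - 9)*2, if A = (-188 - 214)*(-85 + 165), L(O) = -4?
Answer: -5821000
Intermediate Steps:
A = -32160 (A = -402*80 = -32160)
A*((L(1) + 74) + 111) + (-11 - 9)*2 = -32160*((-4 + 74) + 111) + (-11 - 9)*2 = -32160*(70 + 111) - 20*2 = -32160*181 - 40 = -5820960 - 40 = -5821000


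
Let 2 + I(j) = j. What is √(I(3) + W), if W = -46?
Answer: 3*I*√5 ≈ 6.7082*I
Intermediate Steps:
I(j) = -2 + j
√(I(3) + W) = √((-2 + 3) - 46) = √(1 - 46) = √(-45) = 3*I*√5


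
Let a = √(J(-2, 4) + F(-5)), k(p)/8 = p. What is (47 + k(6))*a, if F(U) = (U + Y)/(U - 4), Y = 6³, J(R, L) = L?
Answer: 475*I*√7/3 ≈ 418.91*I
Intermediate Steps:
Y = 216
k(p) = 8*p
F(U) = (216 + U)/(-4 + U) (F(U) = (U + 216)/(U - 4) = (216 + U)/(-4 + U))
a = 5*I*√7/3 (a = √(4 + (216 - 5)/(-4 - 5)) = √(4 + 211/(-9)) = √(4 - ⅑*211) = √(4 - 211/9) = √(-175/9) = 5*I*√7/3 ≈ 4.4096*I)
(47 + k(6))*a = (47 + 8*6)*(5*I*√7/3) = (47 + 48)*(5*I*√7/3) = 95*(5*I*√7/3) = 475*I*√7/3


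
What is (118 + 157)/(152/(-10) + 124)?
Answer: 1375/544 ≈ 2.5276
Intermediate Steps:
(118 + 157)/(152/(-10) + 124) = 275/(152*(-⅒) + 124) = 275/(-76/5 + 124) = 275/(544/5) = (5/544)*275 = 1375/544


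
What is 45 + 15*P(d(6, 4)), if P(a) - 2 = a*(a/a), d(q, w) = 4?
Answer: 135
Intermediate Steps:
P(a) = 2 + a (P(a) = 2 + a*(a/a) = 2 + a*1 = 2 + a)
45 + 15*P(d(6, 4)) = 45 + 15*(2 + 4) = 45 + 15*6 = 45 + 90 = 135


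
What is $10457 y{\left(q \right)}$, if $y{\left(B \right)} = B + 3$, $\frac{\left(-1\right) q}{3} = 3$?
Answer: $-62742$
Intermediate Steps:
$q = -9$ ($q = \left(-3\right) 3 = -9$)
$y{\left(B \right)} = 3 + B$
$10457 y{\left(q \right)} = 10457 \left(3 - 9\right) = 10457 \left(-6\right) = -62742$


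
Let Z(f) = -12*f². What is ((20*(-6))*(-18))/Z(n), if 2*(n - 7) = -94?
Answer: -9/80 ≈ -0.11250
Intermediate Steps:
n = -40 (n = 7 + (½)*(-94) = 7 - 47 = -40)
((20*(-6))*(-18))/Z(n) = ((20*(-6))*(-18))/((-12*(-40)²)) = (-120*(-18))/((-12*1600)) = 2160/(-19200) = 2160*(-1/19200) = -9/80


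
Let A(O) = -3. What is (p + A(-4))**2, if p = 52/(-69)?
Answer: 67081/4761 ≈ 14.090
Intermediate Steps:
p = -52/69 (p = 52*(-1/69) = -52/69 ≈ -0.75362)
(p + A(-4))**2 = (-52/69 - 3)**2 = (-259/69)**2 = 67081/4761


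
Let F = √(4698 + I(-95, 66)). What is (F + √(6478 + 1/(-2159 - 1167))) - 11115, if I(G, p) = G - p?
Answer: -11115 + √4537 + √71661420602/3326 ≈ -10967.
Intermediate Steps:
F = √4537 (F = √(4698 + (-95 - 1*66)) = √(4698 + (-95 - 66)) = √(4698 - 161) = √4537 ≈ 67.357)
(F + √(6478 + 1/(-2159 - 1167))) - 11115 = (√4537 + √(6478 + 1/(-2159 - 1167))) - 11115 = (√4537 + √(6478 + 1/(-3326))) - 11115 = (√4537 + √(6478 - 1/3326)) - 11115 = (√4537 + √(21545827/3326)) - 11115 = (√4537 + √71661420602/3326) - 11115 = -11115 + √4537 + √71661420602/3326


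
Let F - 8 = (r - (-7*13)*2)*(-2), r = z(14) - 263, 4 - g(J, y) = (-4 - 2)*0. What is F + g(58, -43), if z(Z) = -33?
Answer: 240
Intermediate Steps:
g(J, y) = 4 (g(J, y) = 4 - (-4 - 2)*0 = 4 - (-6)*0 = 4 - 1*0 = 4 + 0 = 4)
r = -296 (r = -33 - 263 = -296)
F = 236 (F = 8 + (-296 - (-7*13)*2)*(-2) = 8 + (-296 - (-91)*2)*(-2) = 8 + (-296 - 1*(-182))*(-2) = 8 + (-296 + 182)*(-2) = 8 - 114*(-2) = 8 + 228 = 236)
F + g(58, -43) = 236 + 4 = 240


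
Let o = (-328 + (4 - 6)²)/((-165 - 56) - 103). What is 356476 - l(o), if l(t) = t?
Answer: 356475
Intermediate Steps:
o = 1 (o = (-328 + (-2)²)/(-221 - 103) = (-328 + 4)/(-324) = -324*(-1/324) = 1)
356476 - l(o) = 356476 - 1*1 = 356476 - 1 = 356475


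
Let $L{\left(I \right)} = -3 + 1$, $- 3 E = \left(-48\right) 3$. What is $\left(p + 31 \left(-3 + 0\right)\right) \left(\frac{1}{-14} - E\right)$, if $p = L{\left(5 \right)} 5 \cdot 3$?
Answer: $\frac{82779}{14} \approx 5912.8$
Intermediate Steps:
$E = 48$ ($E = - \frac{\left(-48\right) 3}{3} = \left(- \frac{1}{3}\right) \left(-144\right) = 48$)
$L{\left(I \right)} = -2$
$p = -30$ ($p = \left(-2\right) 5 \cdot 3 = \left(-10\right) 3 = -30$)
$\left(p + 31 \left(-3 + 0\right)\right) \left(\frac{1}{-14} - E\right) = \left(-30 + 31 \left(-3 + 0\right)\right) \left(\frac{1}{-14} - 48\right) = \left(-30 + 31 \left(-3\right)\right) \left(- \frac{1}{14} - 48\right) = \left(-30 - 93\right) \left(- \frac{673}{14}\right) = \left(-123\right) \left(- \frac{673}{14}\right) = \frac{82779}{14}$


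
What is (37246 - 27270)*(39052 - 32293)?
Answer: 67427784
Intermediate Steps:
(37246 - 27270)*(39052 - 32293) = 9976*6759 = 67427784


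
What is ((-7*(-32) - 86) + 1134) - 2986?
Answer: -1714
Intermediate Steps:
((-7*(-32) - 86) + 1134) - 2986 = ((224 - 86) + 1134) - 2986 = (138 + 1134) - 2986 = 1272 - 2986 = -1714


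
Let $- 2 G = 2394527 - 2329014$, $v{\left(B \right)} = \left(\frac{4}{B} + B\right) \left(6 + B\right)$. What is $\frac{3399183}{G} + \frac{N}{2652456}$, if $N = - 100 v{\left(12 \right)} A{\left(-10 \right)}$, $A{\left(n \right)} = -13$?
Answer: $- \frac{20285427517}{195687331} \approx -103.66$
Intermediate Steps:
$v{\left(B \right)} = \left(6 + B\right) \left(B + \frac{4}{B}\right)$ ($v{\left(B \right)} = \left(B + \frac{4}{B}\right) \left(6 + B\right) = \left(6 + B\right) \left(B + \frac{4}{B}\right)$)
$G = - \frac{65513}{2}$ ($G = - \frac{2394527 - 2329014}{2} = \left(- \frac{1}{2}\right) 65513 = - \frac{65513}{2} \approx -32757.0$)
$N = 288600$ ($N = - 100 \left(4 + 12^{2} + 6 \cdot 12 + \frac{24}{12}\right) \left(-13\right) = - 100 \left(4 + 144 + 72 + 24 \cdot \frac{1}{12}\right) \left(-13\right) = - 100 \left(4 + 144 + 72 + 2\right) \left(-13\right) = \left(-100\right) 222 \left(-13\right) = \left(-22200\right) \left(-13\right) = 288600$)
$\frac{3399183}{G} + \frac{N}{2652456} = \frac{3399183}{- \frac{65513}{2}} + \frac{288600}{2652456} = 3399183 \left(- \frac{2}{65513}\right) + 288600 \cdot \frac{1}{2652456} = - \frac{6798366}{65513} + \frac{325}{2987} = - \frac{20285427517}{195687331}$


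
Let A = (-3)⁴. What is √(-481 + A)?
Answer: 20*I ≈ 20.0*I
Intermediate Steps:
A = 81
√(-481 + A) = √(-481 + 81) = √(-400) = 20*I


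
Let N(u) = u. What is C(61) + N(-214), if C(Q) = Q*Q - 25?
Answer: 3482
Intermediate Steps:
C(Q) = -25 + Q² (C(Q) = Q² - 25 = -25 + Q²)
C(61) + N(-214) = (-25 + 61²) - 214 = (-25 + 3721) - 214 = 3696 - 214 = 3482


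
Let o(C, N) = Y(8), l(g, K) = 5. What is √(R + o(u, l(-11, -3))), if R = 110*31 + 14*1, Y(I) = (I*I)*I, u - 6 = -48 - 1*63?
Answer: 4*√246 ≈ 62.738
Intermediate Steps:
u = -105 (u = 6 + (-48 - 1*63) = 6 + (-48 - 63) = 6 - 111 = -105)
Y(I) = I³ (Y(I) = I²*I = I³)
o(C, N) = 512 (o(C, N) = 8³ = 512)
R = 3424 (R = 3410 + 14 = 3424)
√(R + o(u, l(-11, -3))) = √(3424 + 512) = √3936 = 4*√246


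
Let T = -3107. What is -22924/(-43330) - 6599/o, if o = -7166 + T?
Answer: 260716461/222564545 ≈ 1.1714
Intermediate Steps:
o = -10273 (o = -7166 - 3107 = -10273)
-22924/(-43330) - 6599/o = -22924/(-43330) - 6599/(-10273) = -22924*(-1/43330) - 6599*(-1/10273) = 11462/21665 + 6599/10273 = 260716461/222564545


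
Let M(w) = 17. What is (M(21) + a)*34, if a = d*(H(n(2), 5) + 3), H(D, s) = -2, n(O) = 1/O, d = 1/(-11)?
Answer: 6324/11 ≈ 574.91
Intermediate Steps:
d = -1/11 ≈ -0.090909
n(O) = 1/O
a = -1/11 (a = -(-2 + 3)/11 = -1/11*1 = -1/11 ≈ -0.090909)
(M(21) + a)*34 = (17 - 1/11)*34 = (186/11)*34 = 6324/11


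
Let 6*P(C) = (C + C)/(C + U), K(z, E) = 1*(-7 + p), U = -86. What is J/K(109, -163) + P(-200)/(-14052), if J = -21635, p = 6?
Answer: 32605610870/1507077 ≈ 21635.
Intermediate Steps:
K(z, E) = -1 (K(z, E) = 1*(-7 + 6) = 1*(-1) = -1)
P(C) = C/(3*(-86 + C)) (P(C) = ((C + C)/(C - 86))/6 = ((2*C)/(-86 + C))/6 = (2*C/(-86 + C))/6 = C/(3*(-86 + C)))
J/K(109, -163) + P(-200)/(-14052) = -21635/(-1) + ((1/3)*(-200)/(-86 - 200))/(-14052) = -21635*(-1) + ((1/3)*(-200)/(-286))*(-1/14052) = 21635 + ((1/3)*(-200)*(-1/286))*(-1/14052) = 21635 + (100/429)*(-1/14052) = 21635 - 25/1507077 = 32605610870/1507077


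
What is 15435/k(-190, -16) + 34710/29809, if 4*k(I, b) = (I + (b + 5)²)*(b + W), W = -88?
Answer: 13394145/1371214 ≈ 9.7681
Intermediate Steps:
k(I, b) = (-88 + b)*(I + (5 + b)²)/4 (k(I, b) = ((I + (b + 5)²)*(b - 88))/4 = ((I + (5 + b)²)*(-88 + b))/4 = ((-88 + b)*(I + (5 + b)²))/4 = (-88 + b)*(I + (5 + b)²)/4)
15435/k(-190, -16) + 34710/29809 = 15435/(-22*(-190) - 22*(5 - 16)² + (¼)*(-190)*(-16) + (¼)*(-16)*(5 - 16)²) + 34710/29809 = 15435/(4180 - 22*(-11)² + 760 + (¼)*(-16)*(-11)²) + 34710*(1/29809) = 15435/(4180 - 22*121 + 760 + (¼)*(-16)*121) + 2670/2293 = 15435/(4180 - 2662 + 760 - 484) + 2670/2293 = 15435/1794 + 2670/2293 = 15435*(1/1794) + 2670/2293 = 5145/598 + 2670/2293 = 13394145/1371214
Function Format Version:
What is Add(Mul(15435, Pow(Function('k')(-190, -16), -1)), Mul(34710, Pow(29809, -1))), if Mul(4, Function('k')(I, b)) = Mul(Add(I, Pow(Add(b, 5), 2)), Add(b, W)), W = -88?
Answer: Rational(13394145, 1371214) ≈ 9.7681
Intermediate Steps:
Function('k')(I, b) = Mul(Rational(1, 4), Add(-88, b), Add(I, Pow(Add(5, b), 2))) (Function('k')(I, b) = Mul(Rational(1, 4), Mul(Add(I, Pow(Add(b, 5), 2)), Add(b, -88))) = Mul(Rational(1, 4), Mul(Add(I, Pow(Add(5, b), 2)), Add(-88, b))) = Mul(Rational(1, 4), Mul(Add(-88, b), Add(I, Pow(Add(5, b), 2)))) = Mul(Rational(1, 4), Add(-88, b), Add(I, Pow(Add(5, b), 2))))
Add(Mul(15435, Pow(Function('k')(-190, -16), -1)), Mul(34710, Pow(29809, -1))) = Add(Mul(15435, Pow(Add(Mul(-22, -190), Mul(-22, Pow(Add(5, -16), 2)), Mul(Rational(1, 4), -190, -16), Mul(Rational(1, 4), -16, Pow(Add(5, -16), 2))), -1)), Mul(34710, Pow(29809, -1))) = Add(Mul(15435, Pow(Add(4180, Mul(-22, Pow(-11, 2)), 760, Mul(Rational(1, 4), -16, Pow(-11, 2))), -1)), Mul(34710, Rational(1, 29809))) = Add(Mul(15435, Pow(Add(4180, Mul(-22, 121), 760, Mul(Rational(1, 4), -16, 121)), -1)), Rational(2670, 2293)) = Add(Mul(15435, Pow(Add(4180, -2662, 760, -484), -1)), Rational(2670, 2293)) = Add(Mul(15435, Pow(1794, -1)), Rational(2670, 2293)) = Add(Mul(15435, Rational(1, 1794)), Rational(2670, 2293)) = Add(Rational(5145, 598), Rational(2670, 2293)) = Rational(13394145, 1371214)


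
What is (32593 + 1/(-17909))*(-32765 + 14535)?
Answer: -10640997496280/17909 ≈ -5.9417e+8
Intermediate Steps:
(32593 + 1/(-17909))*(-32765 + 14535) = (32593 - 1/17909)*(-18230) = (583708036/17909)*(-18230) = -10640997496280/17909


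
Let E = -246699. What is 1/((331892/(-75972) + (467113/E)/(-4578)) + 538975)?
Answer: 7150155567282/3853723863595658551 ≈ 1.8554e-6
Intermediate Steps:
1/((331892/(-75972) + (467113/E)/(-4578)) + 538975) = 1/((331892/(-75972) + (467113/(-246699))/(-4578)) + 538975) = 1/((331892*(-1/75972) + (467113*(-1/246699))*(-1/4578)) + 538975) = 1/((-82973/18993 - 467113/246699*(-1/4578)) + 538975) = 1/((-82973/18993 + 467113/1129388022) + 538975) = 1/(-31233280157399/7150155567282 + 538975) = 1/(3853723863595658551/7150155567282) = 7150155567282/3853723863595658551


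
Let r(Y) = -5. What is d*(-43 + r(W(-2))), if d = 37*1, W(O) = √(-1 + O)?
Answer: -1776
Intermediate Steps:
d = 37
d*(-43 + r(W(-2))) = 37*(-43 - 5) = 37*(-48) = -1776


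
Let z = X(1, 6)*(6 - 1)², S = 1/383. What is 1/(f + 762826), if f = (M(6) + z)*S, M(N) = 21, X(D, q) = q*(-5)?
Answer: 383/292161629 ≈ 1.3109e-6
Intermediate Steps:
X(D, q) = -5*q
S = 1/383 ≈ 0.0026110
z = -750 (z = (-5*6)*(6 - 1)² = -30*5² = -30*25 = -750)
f = -729/383 (f = (21 - 750)*(1/383) = -729*1/383 = -729/383 ≈ -1.9034)
1/(f + 762826) = 1/(-729/383 + 762826) = 1/(292161629/383) = 383/292161629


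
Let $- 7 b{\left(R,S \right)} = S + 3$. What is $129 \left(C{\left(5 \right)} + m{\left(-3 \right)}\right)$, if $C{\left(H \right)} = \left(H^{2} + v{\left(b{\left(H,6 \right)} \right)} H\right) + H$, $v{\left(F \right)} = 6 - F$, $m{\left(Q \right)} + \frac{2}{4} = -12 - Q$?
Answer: $\frac{102813}{14} \approx 7343.8$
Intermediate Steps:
$m{\left(Q \right)} = - \frac{25}{2} - Q$ ($m{\left(Q \right)} = - \frac{1}{2} - \left(12 + Q\right) = - \frac{25}{2} - Q$)
$b{\left(R,S \right)} = - \frac{3}{7} - \frac{S}{7}$ ($b{\left(R,S \right)} = - \frac{S + 3}{7} = - \frac{3 + S}{7} = - \frac{3}{7} - \frac{S}{7}$)
$C{\left(H \right)} = H^{2} + \frac{58 H}{7}$ ($C{\left(H \right)} = \left(H^{2} + \left(6 - \left(- \frac{3}{7} - \frac{6}{7}\right)\right) H\right) + H = \left(H^{2} + \left(6 - - \frac{9}{7}\right) H\right) + H = \left(H^{2} + \left(6 + \frac{9}{7}\right) H\right) + H = \left(H^{2} + \frac{51 H}{7}\right) + H = H^{2} + \frac{58 H}{7}$)
$129 \left(C{\left(5 \right)} + m{\left(-3 \right)}\right) = 129 \left(\frac{1}{7} \cdot 5 \left(58 + 7 \cdot 5\right) - \frac{19}{2}\right) = 129 \left(\frac{1}{7} \cdot 5 \left(58 + 35\right) + \left(- \frac{25}{2} + 3\right)\right) = 129 \left(\frac{1}{7} \cdot 5 \cdot 93 - \frac{19}{2}\right) = 129 \left(\frac{465}{7} - \frac{19}{2}\right) = 129 \cdot \frac{797}{14} = \frac{102813}{14}$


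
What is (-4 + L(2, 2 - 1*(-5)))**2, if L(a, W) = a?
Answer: 4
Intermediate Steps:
(-4 + L(2, 2 - 1*(-5)))**2 = (-4 + 2)**2 = (-2)**2 = 4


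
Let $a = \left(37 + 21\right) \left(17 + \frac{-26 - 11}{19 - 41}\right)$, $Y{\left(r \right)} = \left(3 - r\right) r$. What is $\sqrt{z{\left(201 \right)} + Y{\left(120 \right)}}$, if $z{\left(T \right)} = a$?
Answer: $\frac{i \sqrt{1567731}}{11} \approx 113.83 i$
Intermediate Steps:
$Y{\left(r \right)} = r \left(3 - r\right)$
$a = \frac{11919}{11}$ ($a = 58 \left(17 - \frac{37}{-22}\right) = 58 \left(17 - - \frac{37}{22}\right) = 58 \left(17 + \frac{37}{22}\right) = 58 \cdot \frac{411}{22} = \frac{11919}{11} \approx 1083.5$)
$z{\left(T \right)} = \frac{11919}{11}$
$\sqrt{z{\left(201 \right)} + Y{\left(120 \right)}} = \sqrt{\frac{11919}{11} + 120 \left(3 - 120\right)} = \sqrt{\frac{11919}{11} + 120 \left(-117\right)} = \sqrt{\frac{11919}{11} - 14040} = \sqrt{- \frac{142521}{11}} = \frac{i \sqrt{1567731}}{11}$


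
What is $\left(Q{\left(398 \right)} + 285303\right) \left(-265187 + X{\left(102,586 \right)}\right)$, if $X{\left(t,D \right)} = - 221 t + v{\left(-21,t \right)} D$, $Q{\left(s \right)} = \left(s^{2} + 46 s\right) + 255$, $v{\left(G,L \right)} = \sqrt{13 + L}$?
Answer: $-133008484830 + 270890220 \sqrt{115} \approx -1.301 \cdot 10^{11}$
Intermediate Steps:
$Q{\left(s \right)} = 255 + s^{2} + 46 s$
$X{\left(t,D \right)} = - 221 t + D \sqrt{13 + t}$ ($X{\left(t,D \right)} = - 221 t + \sqrt{13 + t} D = - 221 t + D \sqrt{13 + t}$)
$\left(Q{\left(398 \right)} + 285303\right) \left(-265187 + X{\left(102,586 \right)}\right) = \left(\left(255 + 398^{2} + 46 \cdot 398\right) + 285303\right) \left(-265187 + \left(\left(-221\right) 102 + 586 \sqrt{13 + 102}\right)\right) = \left(\left(255 + 158404 + 18308\right) + 285303\right) \left(-265187 - \left(22542 - 586 \sqrt{115}\right)\right) = \left(176967 + 285303\right) \left(-287729 + 586 \sqrt{115}\right) = 462270 \left(-287729 + 586 \sqrt{115}\right) = -133008484830 + 270890220 \sqrt{115}$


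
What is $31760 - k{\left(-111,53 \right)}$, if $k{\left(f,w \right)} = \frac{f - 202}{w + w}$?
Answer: $\frac{3366873}{106} \approx 31763.0$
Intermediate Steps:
$k{\left(f,w \right)} = \frac{-202 + f}{2 w}$
$31760 - k{\left(-111,53 \right)} = 31760 - \frac{-202 - 111}{2 \cdot 53} = 31760 - \frac{1}{2} \cdot \frac{1}{53} \left(-313\right) = 31760 - - \frac{313}{106} = 31760 + \frac{313}{106} = \frac{3366873}{106}$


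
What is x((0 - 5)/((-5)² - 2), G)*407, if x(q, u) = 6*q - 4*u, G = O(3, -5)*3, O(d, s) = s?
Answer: 549450/23 ≈ 23889.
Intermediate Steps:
G = -15 (G = -5*3 = -15)
x(q, u) = -4*u + 6*q
x((0 - 5)/((-5)² - 2), G)*407 = (-4*(-15) + 6*((0 - 5)/((-5)² - 2)))*407 = (60 + 6*(-5/(25 - 2)))*407 = (60 + 6*(-5/23))*407 = (60 - 30/23)*407 = (1350/23)*407 = 549450/23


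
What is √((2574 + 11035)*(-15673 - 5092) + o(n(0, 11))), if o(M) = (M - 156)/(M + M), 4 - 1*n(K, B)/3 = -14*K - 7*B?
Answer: 11*I*√756689642/18 ≈ 16810.0*I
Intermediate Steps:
n(K, B) = 12 + 21*B + 42*K (n(K, B) = 12 - 3*(-14*K - 7*B) = 12 + (21*B + 42*K) = 12 + 21*B + 42*K)
o(M) = (-156 + M)/(2*M) (o(M) = (-156 + M)/((2*M)) = (-156 + M)*(1/(2*M)) = (-156 + M)/(2*M))
√((2574 + 11035)*(-15673 - 5092) + o(n(0, 11))) = √((2574 + 11035)*(-15673 - 5092) + (-156 + (12 + 21*11 + 42*0))/(2*(12 + 21*11 + 42*0))) = √(13609*(-20765) + (-156 + (12 + 231 + 0))/(2*(12 + 231 + 0))) = √(-282590885 + (½)*(-156 + 243)/243) = √(-282590885 + (½)*(1/243)*87) = √(-282590885 + 29/162) = √(-45779723341/162) = 11*I*√756689642/18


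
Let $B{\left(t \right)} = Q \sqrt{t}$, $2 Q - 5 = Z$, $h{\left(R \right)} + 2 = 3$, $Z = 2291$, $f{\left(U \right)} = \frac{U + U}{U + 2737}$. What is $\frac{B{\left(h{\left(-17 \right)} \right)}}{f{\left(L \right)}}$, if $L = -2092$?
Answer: $- \frac{185115}{1046} \approx -176.97$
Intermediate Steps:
$f{\left(U \right)} = \frac{2 U}{2737 + U}$
$h{\left(R \right)} = 1$ ($h{\left(R \right)} = -2 + 3 = 1$)
$Q = 1148$ ($Q = \frac{5}{2} + \frac{1}{2} \cdot 2291 = \frac{5}{2} + \frac{2291}{2} = 1148$)
$B{\left(t \right)} = 1148 \sqrt{t}$
$\frac{B{\left(h{\left(-17 \right)} \right)}}{f{\left(L \right)}} = \frac{1148 \sqrt{1}}{2 \left(-2092\right) \frac{1}{2737 - 2092}} = \frac{1148 \cdot 1}{2 \left(-2092\right) \frac{1}{645}} = \frac{1148}{2 \left(-2092\right) \frac{1}{645}} = \frac{1148}{- \frac{4184}{645}} = 1148 \left(- \frac{645}{4184}\right) = - \frac{185115}{1046}$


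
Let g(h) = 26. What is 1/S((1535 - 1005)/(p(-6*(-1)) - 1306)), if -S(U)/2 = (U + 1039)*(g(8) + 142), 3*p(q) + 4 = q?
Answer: -979/341639256 ≈ -2.8656e-6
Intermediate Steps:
p(q) = -4/3 + q/3
S(U) = -349104 - 336*U (S(U) = -2*(U + 1039)*(26 + 142) = -2*(1039 + U)*168 = -2*(174552 + 168*U) = -349104 - 336*U)
1/S((1535 - 1005)/(p(-6*(-1)) - 1306)) = 1/(-349104 - 336*(1535 - 1005)/((-4/3 + (-6*(-1))/3) - 1306)) = 1/(-349104 - 178080/((-4/3 + (⅓)*6) - 1306)) = 1/(-349104 - 178080/((-4/3 + 2) - 1306)) = 1/(-349104 - 178080/(⅔ - 1306)) = 1/(-349104 - 178080/(-3916/3)) = 1/(-349104 - 178080*(-3)/3916) = 1/(-349104 - 336*(-795/1958)) = 1/(-349104 + 133560/979) = 1/(-341639256/979) = -979/341639256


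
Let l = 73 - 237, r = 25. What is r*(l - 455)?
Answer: -15475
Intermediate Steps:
l = -164
r*(l - 455) = 25*(-164 - 455) = 25*(-619) = -15475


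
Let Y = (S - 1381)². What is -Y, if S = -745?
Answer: -4519876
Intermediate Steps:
Y = 4519876 (Y = (-745 - 1381)² = (-2126)² = 4519876)
-Y = -1*4519876 = -4519876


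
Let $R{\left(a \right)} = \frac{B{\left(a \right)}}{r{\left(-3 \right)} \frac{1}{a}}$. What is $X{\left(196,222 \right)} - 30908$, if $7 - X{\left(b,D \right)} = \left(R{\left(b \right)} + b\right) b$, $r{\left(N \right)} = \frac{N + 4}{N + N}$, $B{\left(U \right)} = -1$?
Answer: $-299813$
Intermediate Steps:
$r{\left(N \right)} = \frac{4 + N}{2 N}$
$R{\left(a \right)} = 6 a$ ($R{\left(a \right)} = - \frac{1}{\frac{4 - 3}{2 \left(-3\right)} \frac{1}{a}} = - \frac{1}{\frac{1}{2} \left(- \frac{1}{3}\right) 1 \frac{1}{a}} = - \frac{1}{\left(- \frac{1}{6}\right) \frac{1}{a}} = - \left(-6\right) a = 6 a$)
$X{\left(b,D \right)} = 7 - 7 b^{2}$ ($X{\left(b,D \right)} = 7 - \left(6 b + b\right) b = 7 - 7 b b = 7 - 7 b^{2}$)
$X{\left(196,222 \right)} - 30908 = \left(7 - 7 \cdot 196^{2}\right) - 30908 = \left(7 - 268912\right) - 30908 = -268905 - 30908 = -299813$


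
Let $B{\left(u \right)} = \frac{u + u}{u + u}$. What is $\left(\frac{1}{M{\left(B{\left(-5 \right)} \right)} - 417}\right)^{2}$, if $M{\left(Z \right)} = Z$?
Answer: $\frac{1}{173056} \approx 5.7785 \cdot 10^{-6}$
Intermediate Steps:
$B{\left(u \right)} = 1$ ($B{\left(u \right)} = \frac{2 u}{2 u} = 2 u \frac{1}{2 u} = 1$)
$\left(\frac{1}{M{\left(B{\left(-5 \right)} \right)} - 417}\right)^{2} = \left(\frac{1}{1 - 417}\right)^{2} = \left(\frac{1}{-416}\right)^{2} = \left(- \frac{1}{416}\right)^{2} = \frac{1}{173056}$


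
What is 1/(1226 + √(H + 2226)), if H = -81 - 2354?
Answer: 1226/1503285 - I*√209/1503285 ≈ 0.00081555 - 9.6168e-6*I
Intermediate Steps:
H = -2435
1/(1226 + √(H + 2226)) = 1/(1226 + √(-2435 + 2226)) = 1/(1226 + √(-209)) = 1/(1226 + I*√209)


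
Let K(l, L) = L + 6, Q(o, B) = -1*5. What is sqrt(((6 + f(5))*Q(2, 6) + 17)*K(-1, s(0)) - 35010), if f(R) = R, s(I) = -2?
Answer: I*sqrt(35162) ≈ 187.52*I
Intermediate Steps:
Q(o, B) = -5
K(l, L) = 6 + L
sqrt(((6 + f(5))*Q(2, 6) + 17)*K(-1, s(0)) - 35010) = sqrt(((6 + 5)*(-5) + 17)*(6 - 2) - 35010) = sqrt((11*(-5) + 17)*4 - 35010) = sqrt((-55 + 17)*4 - 35010) = sqrt(-38*4 - 35010) = sqrt(-152 - 35010) = sqrt(-35162) = I*sqrt(35162)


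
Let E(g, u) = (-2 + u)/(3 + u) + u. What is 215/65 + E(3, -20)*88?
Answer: -363061/221 ≈ -1642.8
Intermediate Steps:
E(g, u) = u + (-2 + u)/(3 + u) (E(g, u) = (-2 + u)/(3 + u) + u = u + (-2 + u)/(3 + u))
215/65 + E(3, -20)*88 = 215/65 + ((-2 + (-20)² + 4*(-20))/(3 - 20))*88 = 215*(1/65) + ((-2 + 400 - 80)/(-17))*88 = 43/13 - 1/17*318*88 = 43/13 - 318/17*88 = 43/13 - 27984/17 = -363061/221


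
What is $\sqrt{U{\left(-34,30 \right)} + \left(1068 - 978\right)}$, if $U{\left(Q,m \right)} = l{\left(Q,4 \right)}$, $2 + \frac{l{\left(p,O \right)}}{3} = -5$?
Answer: $\sqrt{69} \approx 8.3066$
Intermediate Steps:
$l{\left(p,O \right)} = -21$ ($l{\left(p,O \right)} = -6 + 3 \left(-5\right) = -6 - 15 = -21$)
$U{\left(Q,m \right)} = -21$
$\sqrt{U{\left(-34,30 \right)} + \left(1068 - 978\right)} = \sqrt{-21 + \left(1068 - 978\right)} = \sqrt{-21 + 90} = \sqrt{69}$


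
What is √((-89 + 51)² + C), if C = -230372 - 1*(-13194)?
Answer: I*√215734 ≈ 464.47*I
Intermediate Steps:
C = -217178 (C = -230372 + 13194 = -217178)
√((-89 + 51)² + C) = √((-89 + 51)² - 217178) = √((-38)² - 217178) = √(1444 - 217178) = √(-215734) = I*√215734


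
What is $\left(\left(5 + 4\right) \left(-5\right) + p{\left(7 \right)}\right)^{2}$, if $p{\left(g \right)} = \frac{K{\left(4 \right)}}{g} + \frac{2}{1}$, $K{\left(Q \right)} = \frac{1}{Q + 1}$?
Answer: $\frac{2262016}{1225} \approx 1846.5$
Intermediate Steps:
$K{\left(Q \right)} = \frac{1}{1 + Q}$
$p{\left(g \right)} = 2 + \frac{1}{5 g}$ ($p{\left(g \right)} = \frac{1}{\left(1 + 4\right) g} + \frac{2}{1} = \frac{1}{5 g} + 2 \cdot 1 = \frac{1}{5 g} + 2 = 2 + \frac{1}{5 g}$)
$\left(\left(5 + 4\right) \left(-5\right) + p{\left(7 \right)}\right)^{2} = \left(\left(5 + 4\right) \left(-5\right) + \left(2 + \frac{1}{5 \cdot 7}\right)\right)^{2} = \left(9 \left(-5\right) + \left(2 + \frac{1}{5} \cdot \frac{1}{7}\right)\right)^{2} = \left(-45 + \left(2 + \frac{1}{35}\right)\right)^{2} = \left(-45 + \frac{71}{35}\right)^{2} = \left(- \frac{1504}{35}\right)^{2} = \frac{2262016}{1225}$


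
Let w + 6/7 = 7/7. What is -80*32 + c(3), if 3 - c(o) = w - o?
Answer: -17879/7 ≈ -2554.1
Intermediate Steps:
w = 1/7 (w = -6/7 + 7/7 = -6/7 + 7*(1/7) = -6/7 + 1 = 1/7 ≈ 0.14286)
c(o) = 20/7 + o (c(o) = 3 - (1/7 - o) = 3 + (-1/7 + o) = 20/7 + o)
-80*32 + c(3) = -80*32 + (20/7 + 3) = -2560 + 41/7 = -17879/7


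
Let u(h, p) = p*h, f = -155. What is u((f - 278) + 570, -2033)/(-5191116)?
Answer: 278521/5191116 ≈ 0.053653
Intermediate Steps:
u(h, p) = h*p
u((f - 278) + 570, -2033)/(-5191116) = (((-155 - 278) + 570)*(-2033))/(-5191116) = ((-433 + 570)*(-2033))*(-1/5191116) = (137*(-2033))*(-1/5191116) = -278521*(-1/5191116) = 278521/5191116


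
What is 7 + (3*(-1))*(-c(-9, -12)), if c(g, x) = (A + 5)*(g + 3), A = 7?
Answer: -209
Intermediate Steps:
c(g, x) = 36 + 12*g (c(g, x) = (7 + 5)*(g + 3) = 12*(3 + g) = 36 + 12*g)
7 + (3*(-1))*(-c(-9, -12)) = 7 + (3*(-1))*(-(36 + 12*(-9))) = 7 - (-3)*(36 - 108) = 7 - (-3)*(-72) = 7 - 3*72 = 7 - 216 = -209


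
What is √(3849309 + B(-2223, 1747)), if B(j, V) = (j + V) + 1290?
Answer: √3850123 ≈ 1962.2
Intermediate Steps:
B(j, V) = 1290 + V + j (B(j, V) = (V + j) + 1290 = 1290 + V + j)
√(3849309 + B(-2223, 1747)) = √(3849309 + (1290 + 1747 - 2223)) = √(3849309 + 814) = √3850123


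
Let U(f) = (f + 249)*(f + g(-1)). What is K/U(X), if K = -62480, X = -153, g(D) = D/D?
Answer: 3905/912 ≈ 4.2818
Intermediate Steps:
g(D) = 1
U(f) = (1 + f)*(249 + f) (U(f) = (f + 249)*(f + 1) = (249 + f)*(1 + f) = (1 + f)*(249 + f))
K/U(X) = -62480/(249 + (-153)**2 + 250*(-153)) = -62480/(249 + 23409 - 38250) = -62480/(-14592) = -62480*(-1/14592) = 3905/912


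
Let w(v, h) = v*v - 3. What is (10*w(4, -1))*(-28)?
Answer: -3640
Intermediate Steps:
w(v, h) = -3 + v² (w(v, h) = v² - 3 = -3 + v²)
(10*w(4, -1))*(-28) = (10*(-3 + 4²))*(-28) = (10*(-3 + 16))*(-28) = (10*13)*(-28) = 130*(-28) = -3640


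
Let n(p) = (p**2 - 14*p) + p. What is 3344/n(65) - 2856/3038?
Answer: 9032/183365 ≈ 0.049257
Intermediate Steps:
n(p) = p**2 - 13*p
3344/n(65) - 2856/3038 = 3344/((65*(-13 + 65))) - 2856/3038 = 3344/((65*52)) - 2856*1/3038 = 3344/3380 - 204/217 = 3344*(1/3380) - 204/217 = 836/845 - 204/217 = 9032/183365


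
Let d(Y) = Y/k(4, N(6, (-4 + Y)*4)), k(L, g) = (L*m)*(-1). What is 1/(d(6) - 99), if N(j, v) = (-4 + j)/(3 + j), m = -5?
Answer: -10/987 ≈ -0.010132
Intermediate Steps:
N(j, v) = (-4 + j)/(3 + j)
k(L, g) = 5*L (k(L, g) = (L*(-5))*(-1) = -5*L*(-1) = 5*L)
d(Y) = Y/20 (d(Y) = Y/((5*4)) = Y/20)
1/(d(6) - 99) = 1/((1/20)*6 - 99) = 1/(3/10 - 99) = 1/(-987/10) = -10/987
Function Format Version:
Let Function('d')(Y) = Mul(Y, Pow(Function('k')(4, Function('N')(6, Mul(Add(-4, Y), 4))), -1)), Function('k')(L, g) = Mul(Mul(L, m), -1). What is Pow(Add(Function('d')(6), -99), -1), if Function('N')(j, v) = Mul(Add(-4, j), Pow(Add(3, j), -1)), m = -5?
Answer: Rational(-10, 987) ≈ -0.010132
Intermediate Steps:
Function('N')(j, v) = Mul(Pow(Add(3, j), -1), Add(-4, j))
Function('k')(L, g) = Mul(5, L) (Function('k')(L, g) = Mul(Mul(L, -5), -1) = Mul(Mul(-5, L), -1) = Mul(5, L))
Function('d')(Y) = Mul(Rational(1, 20), Y) (Function('d')(Y) = Mul(Y, Pow(Mul(5, 4), -1)) = Mul(Y, Pow(20, -1)) = Mul(Y, Rational(1, 20)) = Mul(Rational(1, 20), Y))
Pow(Add(Function('d')(6), -99), -1) = Pow(Add(Mul(Rational(1, 20), 6), -99), -1) = Pow(Add(Rational(3, 10), -99), -1) = Pow(Rational(-987, 10), -1) = Rational(-10, 987)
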